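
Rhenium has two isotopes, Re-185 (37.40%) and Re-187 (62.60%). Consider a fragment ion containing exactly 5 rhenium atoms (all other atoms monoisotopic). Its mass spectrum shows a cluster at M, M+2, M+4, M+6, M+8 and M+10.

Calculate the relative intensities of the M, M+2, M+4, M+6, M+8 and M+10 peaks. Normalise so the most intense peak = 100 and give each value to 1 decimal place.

The 5 Re atoms are independent, so intensities follow the terms of (0.3740 + 0.6260)^5.
P(M) = 0.3740^5 = 0.007317
P(M+2) = 5 × 0.3740^4 × 0.6260^1 = 0.061239
P(M+4) = 10 × 0.3740^3 × 0.6260^2 = 0.205005
P(M+6) = 10 × 0.3740^2 × 0.6260^3 = 0.343136
P(M+8) = 5 × 0.3740^1 × 0.6260^4 = 0.287170
P(M+10) = 0.6260^5 = 0.096133
The M+6 peak is largest (0.343136); scaling to 100 gives 2.1 : 17.8 : 59.7 : 100.0 : 83.7 : 28.0.

2.1 : 17.8 : 59.7 : 100.0 : 83.7 : 28.0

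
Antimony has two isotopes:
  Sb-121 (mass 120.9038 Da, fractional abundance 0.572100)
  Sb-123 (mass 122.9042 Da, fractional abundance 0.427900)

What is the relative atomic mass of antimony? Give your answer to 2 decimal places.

121.76 Da

The abundance-weighted mean is 0.572100 × 120.9038 + 0.427900 × 122.9042
= 69.16906 + 52.59071 = 121.75977 Da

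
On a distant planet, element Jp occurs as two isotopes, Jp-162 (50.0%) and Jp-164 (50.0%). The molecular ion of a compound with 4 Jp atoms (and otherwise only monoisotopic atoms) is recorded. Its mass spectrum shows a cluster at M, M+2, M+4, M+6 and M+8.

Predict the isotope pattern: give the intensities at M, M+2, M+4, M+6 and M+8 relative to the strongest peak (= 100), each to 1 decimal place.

The 4 Jp atoms are independent, so intensities follow the terms of (0.500 + 0.500)^4.
P(M) = 0.500^4 = 0.062500
P(M+2) = 4 × 0.500^3 × 0.500^1 = 0.250000
P(M+4) = 6 × 0.500^2 × 0.500^2 = 0.375000
P(M+6) = 4 × 0.500^1 × 0.500^3 = 0.250000
P(M+8) = 0.500^4 = 0.062500
The M+4 peak is largest (0.375000); scaling to 100 gives 16.7 : 66.7 : 100.0 : 66.7 : 16.7.

16.7 : 66.7 : 100.0 : 66.7 : 16.7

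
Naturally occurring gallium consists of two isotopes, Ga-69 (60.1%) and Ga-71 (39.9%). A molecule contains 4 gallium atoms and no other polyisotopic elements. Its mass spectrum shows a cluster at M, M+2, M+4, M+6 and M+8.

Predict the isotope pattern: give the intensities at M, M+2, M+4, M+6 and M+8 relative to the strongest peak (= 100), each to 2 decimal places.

Expanding (0.601 + 0.399)^4:
P(M) = 0.601^4 = 0.130466
P(M+2) = 4 × 0.601^3 × 0.399^1 = 0.346463
P(M+4) = 6 × 0.601^2 × 0.399^2 = 0.345021
P(M+6) = 4 × 0.601^1 × 0.399^3 = 0.152705
P(M+8) = 0.399^4 = 0.025345
The M+2 peak is largest (0.346463); scaling to 100 gives 37.66 : 100.00 : 99.58 : 44.08 : 7.32.

37.66 : 100.00 : 99.58 : 44.08 : 7.32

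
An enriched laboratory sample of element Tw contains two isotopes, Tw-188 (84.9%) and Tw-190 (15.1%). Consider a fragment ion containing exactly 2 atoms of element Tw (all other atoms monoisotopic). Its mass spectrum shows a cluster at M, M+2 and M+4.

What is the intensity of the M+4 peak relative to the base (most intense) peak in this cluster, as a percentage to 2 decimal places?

Term probabilities: M 0.7208, M+2 0.2564, M+4 0.0228. Base peak = M.
P(M) = C(2,0) × 0.849^2 × 0.151^0 = 1 × 0.720801 × 1.0000 = 0.720801 (base)
P(M+4) = C(2,2) × 0.849^0 × 0.151^2 = 1 × 1.0000 × 0.022801 = 0.022801
Relative intensity = 0.022801 / 0.720801 × 100 = 3.16

3.16%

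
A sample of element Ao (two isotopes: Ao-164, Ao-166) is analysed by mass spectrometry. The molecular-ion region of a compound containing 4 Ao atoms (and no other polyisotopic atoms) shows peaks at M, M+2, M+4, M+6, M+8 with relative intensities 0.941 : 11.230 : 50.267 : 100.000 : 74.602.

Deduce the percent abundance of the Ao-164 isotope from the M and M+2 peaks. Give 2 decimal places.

Write p for the Ao-164 fraction. I(M+2)/I(M) = [C(4,1)·p^3·(1−p)] / p^4 = 4·(1−p)/p = 11.230/0.941 = 11.9341
(1−p)/p = 11.9341/4 = 2.9835  ⇒  p = 1/(1 + 2.9835) = 0.2510
Ao-164: 25.10%, Ao-166: 74.90%.

25.10%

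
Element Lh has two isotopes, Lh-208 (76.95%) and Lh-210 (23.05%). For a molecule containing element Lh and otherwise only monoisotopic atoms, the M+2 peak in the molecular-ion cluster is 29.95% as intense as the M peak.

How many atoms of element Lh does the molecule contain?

With n Lh atoms, P(M+2)/P(M) = C(n,1)·p^(n−1)q / p^n = n·q/p = n · 0.2305/0.7695.
n = 0.2995 × 0.7695/0.2305 = 1.00 ≈ 1

1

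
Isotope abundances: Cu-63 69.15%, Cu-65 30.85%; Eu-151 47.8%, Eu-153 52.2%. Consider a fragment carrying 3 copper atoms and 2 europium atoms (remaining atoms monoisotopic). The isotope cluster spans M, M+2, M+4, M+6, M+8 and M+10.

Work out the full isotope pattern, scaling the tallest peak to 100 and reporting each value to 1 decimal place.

21.2 : 74.7 : 100.0 : 63.4 : 19.2 : 2.2

Copper pattern (n=3): 0.33065611 : 0.44254842 : 0.19743483 : 0.02936064
Europium pattern (n=2): 0.228484 : 0.499032 : 0.272484
Convolve the two distributions (both contribute in 2-u steps):
  M: 0.33065611×0.228484 = 0.075550
  M+2: 0.33065611×0.499032 + 0.44254842×0.228484 = 0.266123
  M+4: 0.33065611×0.272484 + 0.44254842×0.499032 + 0.19743483×0.228484 = 0.356055
  M+6: 0.44254842×0.272484 + 0.19743483×0.499032 + 0.02936064×0.228484 = 0.225822
  M+8: 0.19743483×0.272484 + 0.02936064×0.499032 = 0.068450
  M+10: 0.02936064×0.272484 = 0.008000
Scale to base peak (0.356055) = 100: 21.2 : 74.7 : 100.0 : 63.4 : 19.2 : 2.2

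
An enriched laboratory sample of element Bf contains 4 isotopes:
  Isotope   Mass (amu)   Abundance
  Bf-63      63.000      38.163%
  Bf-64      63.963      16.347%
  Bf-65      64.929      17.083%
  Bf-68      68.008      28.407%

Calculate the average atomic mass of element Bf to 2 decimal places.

64.91 amu

Ar = Σ fᵢ·mᵢ = 0.38163 × 63.000 + 0.16347 × 63.963 + 0.17083 × 64.929 + 0.28407 × 68.008
= 24.0427 + 10.4560 + 11.0918 + 19.3190 = 64.9095 amu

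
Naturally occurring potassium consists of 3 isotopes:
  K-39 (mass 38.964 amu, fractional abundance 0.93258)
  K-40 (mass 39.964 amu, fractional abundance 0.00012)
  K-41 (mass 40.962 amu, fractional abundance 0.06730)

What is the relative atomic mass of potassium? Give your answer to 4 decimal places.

39.0986 amu

Ar = Σ fᵢ·mᵢ = 0.93258 × 38.964 + 0.00012 × 39.964 + 0.06730 × 40.962
= 36.33705 + 0.00480 + 2.75674 = 39.09859 amu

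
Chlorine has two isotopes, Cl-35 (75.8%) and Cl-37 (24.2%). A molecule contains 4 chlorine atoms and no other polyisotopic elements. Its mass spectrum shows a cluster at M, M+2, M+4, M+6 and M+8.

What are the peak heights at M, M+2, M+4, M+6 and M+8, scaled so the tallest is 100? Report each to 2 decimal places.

The 4 Cl atoms are independent, so intensities follow the terms of (0.758 + 0.242)^4.
P(M) = 0.758^4 = 0.330124
P(M+2) = 4 × 0.758^3 × 0.242^1 = 0.421583
P(M+4) = 6 × 0.758^2 × 0.242^2 = 0.201893
P(M+6) = 4 × 0.758^1 × 0.242^3 = 0.042971
P(M+8) = 0.242^4 = 0.003430
The M+2 peak is largest (0.421583); scaling to 100 gives 78.31 : 100.00 : 47.89 : 10.19 : 0.81.

78.31 : 100.00 : 47.89 : 10.19 : 0.81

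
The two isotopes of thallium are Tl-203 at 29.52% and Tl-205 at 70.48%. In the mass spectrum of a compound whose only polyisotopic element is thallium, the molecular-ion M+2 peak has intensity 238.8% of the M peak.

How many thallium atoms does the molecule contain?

With n Tl atoms, P(M+2)/P(M) = C(n,1)·p^(n−1)q / p^n = n·q/p = n · 0.7048/0.2952.
n = 2.388 × 0.2952/0.7048 = 1.00 ≈ 1

1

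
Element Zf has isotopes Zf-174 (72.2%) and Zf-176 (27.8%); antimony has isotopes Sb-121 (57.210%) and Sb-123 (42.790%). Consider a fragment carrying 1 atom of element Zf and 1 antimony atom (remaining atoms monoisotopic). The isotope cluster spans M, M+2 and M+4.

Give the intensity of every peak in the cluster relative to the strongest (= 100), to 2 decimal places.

88.26 : 100.00 : 25.42

Element Zf pattern (n=1): 0.7220 : 0.2780
Antimony pattern (n=1): 0.5721 : 0.4279
Convolve the two distributions (both contribute in 2-u steps):
  M: 0.7220×0.5721 = 0.413056
  M+2: 0.7220×0.4279 + 0.2780×0.5721 = 0.467988
  M+4: 0.2780×0.4279 = 0.118956
Scale to base peak (0.467988) = 100: 88.26 : 100.00 : 25.42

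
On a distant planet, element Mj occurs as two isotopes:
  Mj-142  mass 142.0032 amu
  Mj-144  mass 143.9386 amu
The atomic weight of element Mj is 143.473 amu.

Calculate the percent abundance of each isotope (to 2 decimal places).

Let x be the fractional abundance of Mj-142; then Mj-144 has abundance 1 − x.
142.0032·x + 143.9386·(1 − x) = 143.473
(142.0032 − 143.9386)·x = 143.473 − 143.9386
x = -0.4656 / -1.9354 = 0.24057 → 24.06% Mj-142, 75.94% Mj-144.

Mj-142: 24.06%, Mj-144: 75.94%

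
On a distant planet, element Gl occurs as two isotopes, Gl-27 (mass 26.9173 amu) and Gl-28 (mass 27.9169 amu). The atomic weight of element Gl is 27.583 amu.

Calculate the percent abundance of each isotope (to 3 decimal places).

Gl-27: 33.403%, Gl-28: 66.597%

Writing the weighted mean with unknown fraction x of Gl-27:
26.9173·x + 27.9169·(1 − x) = 27.583
(26.9173 − 27.9169)·x = 27.583 − 27.9169
x = -0.3339 / -0.9996 = 0.33403 → 33.403% Gl-27, 66.597% Gl-28.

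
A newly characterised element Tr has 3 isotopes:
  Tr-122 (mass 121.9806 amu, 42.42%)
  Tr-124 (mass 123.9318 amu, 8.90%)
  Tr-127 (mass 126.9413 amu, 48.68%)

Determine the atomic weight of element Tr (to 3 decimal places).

Average mass = Σ (abundance × isotope mass) = 0.4242 × 121.9806 + 0.0890 × 123.9318 + 0.4868 × 126.9413
= 51.74417 + 11.02993 + 61.79502 = 124.56912 amu

124.569 amu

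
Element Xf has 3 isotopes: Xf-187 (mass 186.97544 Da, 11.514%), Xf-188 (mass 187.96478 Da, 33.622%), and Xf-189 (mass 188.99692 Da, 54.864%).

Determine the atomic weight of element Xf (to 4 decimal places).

Ar = Σ fᵢ·mᵢ = 0.11514 × 186.97544 + 0.33622 × 187.96478 + 0.54864 × 188.99692
= 21.528352 + 63.197518 + 103.691270 = 188.417140 Da

188.4171 Da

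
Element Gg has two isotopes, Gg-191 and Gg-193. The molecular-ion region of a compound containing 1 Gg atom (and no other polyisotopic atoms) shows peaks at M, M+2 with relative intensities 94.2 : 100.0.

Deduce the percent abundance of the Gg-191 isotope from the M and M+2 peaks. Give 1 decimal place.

Write p for the Gg-191 fraction. I(M+2)/I(M) = [C(1,1)·p^0·(1−p)] / p^1 = 1·(1−p)/p = 100.0/94.2 = 1.0616
(1−p)/p = 1.0616/1 = 1.0616  ⇒  p = 1/(1 + 1.0616) = 0.4851
Gg-191: 48.5%, Gg-193: 51.5%.

48.5%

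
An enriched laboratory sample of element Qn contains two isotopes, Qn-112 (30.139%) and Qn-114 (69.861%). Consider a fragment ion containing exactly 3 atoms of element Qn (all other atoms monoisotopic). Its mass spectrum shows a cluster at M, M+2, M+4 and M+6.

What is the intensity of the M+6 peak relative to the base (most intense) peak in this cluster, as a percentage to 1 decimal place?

77.3%

(0.30139 + 0.69861)^3 gives M 0.0274, M+2 0.1904, M+4 0.4413, M+6 0.3410; the largest is M+4.
P(M+4) = C(3,2) × 0.30139^1 × 0.69861^2 = 3 × 0.30139 × 0.48805593 = 0.441286 (base)
P(M+6) = C(3,3) × 0.30139^0 × 0.69861^3 = 1 × 1.0000 × 0.34096075 = 0.340961
Relative intensity = 0.340961 / 0.441286 × 100 = 77.3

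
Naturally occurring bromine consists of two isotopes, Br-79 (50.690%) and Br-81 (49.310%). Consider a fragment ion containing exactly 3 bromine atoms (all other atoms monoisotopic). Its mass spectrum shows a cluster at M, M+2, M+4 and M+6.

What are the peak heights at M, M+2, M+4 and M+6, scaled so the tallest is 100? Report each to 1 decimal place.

The 3 Br atoms are independent, so intensities follow the terms of (0.50690 + 0.49310)^3.
P(M) = 0.50690^3 = 0.130247
P(M+2) = 3 × 0.50690^2 × 0.49310^1 = 0.380103
P(M+4) = 3 × 0.50690^1 × 0.49310^2 = 0.369755
P(M+6) = 0.49310^3 = 0.119896
The M+2 peak is largest (0.380103); scaling to 100 gives 34.3 : 100.0 : 97.3 : 31.5.

34.3 : 100.0 : 97.3 : 31.5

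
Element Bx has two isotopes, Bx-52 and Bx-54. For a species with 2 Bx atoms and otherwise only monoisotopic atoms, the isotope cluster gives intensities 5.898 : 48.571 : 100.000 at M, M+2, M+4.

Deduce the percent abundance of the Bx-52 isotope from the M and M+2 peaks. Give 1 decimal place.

Let p = fractional abundance of Bx-52. I(M+2)/I(M) = [C(2,1)·p^1·(1−p)] / p^2 = 2·(1−p)/p = 48.571/5.898 = 8.2352
(1−p)/p = 8.2352/2 = 4.1176  ⇒  p = 1/(1 + 4.1176) = 0.1954
Bx-52: 19.5%, Bx-54: 80.5%.

19.5%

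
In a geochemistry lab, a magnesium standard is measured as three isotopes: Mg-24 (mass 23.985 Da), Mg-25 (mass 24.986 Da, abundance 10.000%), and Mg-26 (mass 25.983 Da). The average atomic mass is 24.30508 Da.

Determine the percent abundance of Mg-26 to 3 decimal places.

11.010%

Let x and y be the fractions of Mg-24 and Mg-26. Then x + y = 1 − 0.10000 = 0.90000 and 23.985x + 25.983y = 24.30508 − 0.10000×24.986 = 21.80648.
Substituting: 23.985x + 25.983(0.90000 − x) = 21.80648
(23.985 − 25.983)x = -1.57822  ⇒  x = 0.78990, y = 0.11010
Mg-24: 78.990%, Mg-26: 11.010%.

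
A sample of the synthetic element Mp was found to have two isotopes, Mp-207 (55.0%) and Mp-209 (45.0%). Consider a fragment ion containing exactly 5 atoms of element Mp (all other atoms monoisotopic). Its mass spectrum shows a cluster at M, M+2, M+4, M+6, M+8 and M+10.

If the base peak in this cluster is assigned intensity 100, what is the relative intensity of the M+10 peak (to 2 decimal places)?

5.48

Term probabilities: M 0.0503, M+2 0.2059, M+4 0.3369, M+6 0.2757, M+8 0.1128, M+10 0.0185. Base peak = M+4.
P(M+4) = C(5,2) × 0.550^3 × 0.450^2 = 10 × 0.166375 × 0.2025 = 0.336909 (base)
P(M+10) = C(5,5) × 0.550^0 × 0.450^5 = 1 × 1.0000 × 0.01845281 = 0.018453
Relative intensity = 0.018453 / 0.336909 × 100 = 5.48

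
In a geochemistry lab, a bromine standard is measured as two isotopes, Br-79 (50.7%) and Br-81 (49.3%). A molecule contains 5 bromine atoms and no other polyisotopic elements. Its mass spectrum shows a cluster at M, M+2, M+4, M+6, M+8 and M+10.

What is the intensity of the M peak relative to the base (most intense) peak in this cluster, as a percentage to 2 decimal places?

10.58%

Term probabilities: M 0.0335, M+2 0.1629, M+4 0.3168, M+6 0.3080, M+8 0.1497, M+10 0.0291. Base peak = M+4.
P(M+4) = C(5,2) × 0.507^3 × 0.493^2 = 10 × 0.13032384 × 0.243049 = 0.316751 (base)
P(M) = C(5,0) × 0.507^5 × 0.493^0 = 1 × 0.03349961 × 1.0000 = 0.033500
Relative intensity = 0.033500 / 0.316751 × 100 = 10.58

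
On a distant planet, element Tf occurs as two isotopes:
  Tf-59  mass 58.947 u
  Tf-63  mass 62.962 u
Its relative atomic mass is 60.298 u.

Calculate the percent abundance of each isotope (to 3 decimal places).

Tf-59: 66.351%, Tf-63: 33.649%

Writing the weighted mean with unknown fraction x of Tf-59:
58.947·x + 62.962·(1 − x) = 60.298
(58.947 − 62.962)·x = 60.298 − 62.962
x = -2.664 / -4.015 = 0.66351 → 66.351% Tf-59, 33.649% Tf-63.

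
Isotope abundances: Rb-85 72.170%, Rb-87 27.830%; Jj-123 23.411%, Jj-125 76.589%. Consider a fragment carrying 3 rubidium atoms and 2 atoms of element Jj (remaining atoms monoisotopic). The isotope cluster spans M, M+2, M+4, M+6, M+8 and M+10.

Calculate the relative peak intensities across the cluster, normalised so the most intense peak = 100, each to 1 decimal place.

5.3 : 41.1 : 100.0 : 82.0 : 27.5 : 3.3

Rubidium pattern (n=3): 0.37589809 : 0.43485841 : 0.16768892 : 0.02155458
Element Jj pattern (n=2): 0.05480749 : 0.35860502 : 0.58658749
Convolve the two distributions (both contribute in 2-u steps):
  M: 0.37589809×0.05480749 = 0.020602
  M+2: 0.37589809×0.35860502 + 0.43485841×0.05480749 = 0.158632
  M+4: 0.37589809×0.58658749 + 0.43485841×0.35860502 + 0.16768892×0.05480749 = 0.385630
  M+6: 0.43485841×0.58658749 + 0.16768892×0.35860502 + 0.02155458×0.05480749 = 0.316398
  M+8: 0.16768892×0.58658749 + 0.02155458×0.35860502 = 0.106094
  M+10: 0.02155458×0.58658749 = 0.012644
Scale to base peak (0.385630) = 100: 5.3 : 41.1 : 100.0 : 82.0 : 27.5 : 3.3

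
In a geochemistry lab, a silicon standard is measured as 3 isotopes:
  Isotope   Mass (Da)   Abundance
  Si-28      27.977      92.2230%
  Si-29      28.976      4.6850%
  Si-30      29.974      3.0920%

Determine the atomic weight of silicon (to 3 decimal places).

28.086 Da

The abundance-weighted mean is 0.922230 × 27.977 + 0.046850 × 28.976 + 0.030920 × 29.974
= 25.8012 + 1.3575 + 0.9268 = 28.0855 Da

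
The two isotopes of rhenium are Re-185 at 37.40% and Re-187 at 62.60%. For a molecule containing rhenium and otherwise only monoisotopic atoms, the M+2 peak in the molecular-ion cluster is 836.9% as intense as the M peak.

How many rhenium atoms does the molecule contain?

5

For n independent Re atoms, I(M+2)/I(M) = n · (abundance Re-187) / (abundance Re-185) = n · 0.6260/0.3740.
n = 8.369 × 0.3740/0.6260 = 5.00 ≈ 5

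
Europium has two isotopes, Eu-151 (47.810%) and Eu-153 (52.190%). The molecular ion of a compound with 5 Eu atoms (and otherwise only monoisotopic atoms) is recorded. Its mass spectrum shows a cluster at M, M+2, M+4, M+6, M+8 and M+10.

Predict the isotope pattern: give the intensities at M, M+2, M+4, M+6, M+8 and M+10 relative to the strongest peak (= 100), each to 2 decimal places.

7.69 : 41.96 : 91.61 : 100.00 : 54.58 : 11.92

The 5 Eu atoms are independent, so intensities follow the terms of (0.47810 + 0.52190)^5.
P(M) = 0.47810^5 = 0.024980
P(M+2) = 5 × 0.47810^4 × 0.52190^1 = 0.136343
P(M+4) = 10 × 0.47810^3 × 0.52190^2 = 0.297667
P(M+6) = 10 × 0.47810^2 × 0.52190^3 = 0.324937
P(M+8) = 5 × 0.47810^1 × 0.52190^4 = 0.177353
P(M+10) = 0.52190^5 = 0.038720
The M+6 peak is largest (0.324937); scaling to 100 gives 7.69 : 41.96 : 91.61 : 100.00 : 54.58 : 11.92.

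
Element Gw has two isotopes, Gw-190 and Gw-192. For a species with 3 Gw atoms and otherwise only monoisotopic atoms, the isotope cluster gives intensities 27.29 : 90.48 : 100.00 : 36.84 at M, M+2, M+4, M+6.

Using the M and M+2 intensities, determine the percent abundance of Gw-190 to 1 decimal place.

If p is the fraction of Gw that is Gw-190, then I(M+2)/I(M) = [C(3,1)·p^2·(1−p)] / p^3 = 3·(1−p)/p = 90.48/27.29 = 3.3155
(1−p)/p = 3.3155/3 = 1.1052  ⇒  p = 1/(1 + 1.1052) = 0.4750
Gw-190: 47.5%, Gw-192: 52.5%.

47.5%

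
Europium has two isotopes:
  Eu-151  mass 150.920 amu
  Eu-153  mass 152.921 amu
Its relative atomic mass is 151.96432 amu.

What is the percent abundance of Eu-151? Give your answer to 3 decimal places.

47.810%

Let x be the fractional abundance of Eu-151; then Eu-153 has abundance 1 − x.
150.920·x + 152.921·(1 − x) = 151.96432
(150.920 − 152.921)·x = 151.96432 − 152.921
x = -0.95668 / -2.001 = 0.47810 → 47.810% Eu-151, 52.190% Eu-153.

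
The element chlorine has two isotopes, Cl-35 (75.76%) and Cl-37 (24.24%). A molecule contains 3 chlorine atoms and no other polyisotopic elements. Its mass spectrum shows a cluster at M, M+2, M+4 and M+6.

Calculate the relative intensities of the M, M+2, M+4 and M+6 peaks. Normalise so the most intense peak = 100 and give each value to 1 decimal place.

Each Cl atom is independently Cl-35 (p = 0.7576) or Cl-37 (q = 0.2424); the cluster is the binomial expansion (p + q)^3.
P(M) = 0.7576^3 = 0.434830
P(M+2) = 3 × 0.7576^2 × 0.2424^1 = 0.417382
P(M+4) = 3 × 0.7576^1 × 0.2424^2 = 0.133545
P(M+6) = 0.2424^3 = 0.014243
The M peak is largest (0.434830); scaling to 100 gives 100.0 : 96.0 : 30.7 : 3.3.

100.0 : 96.0 : 30.7 : 3.3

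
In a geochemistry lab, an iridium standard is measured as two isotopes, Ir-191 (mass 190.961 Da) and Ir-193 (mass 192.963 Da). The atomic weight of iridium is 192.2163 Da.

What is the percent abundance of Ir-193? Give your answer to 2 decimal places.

Let x be the fractional abundance of Ir-191; then Ir-193 has abundance 1 − x.
190.961·x + 192.963·(1 − x) = 192.2163
(190.961 − 192.963)·x = 192.2163 − 192.963
x = -0.7467 / -2.002 = 0.37298 → 37.30% Ir-191, 62.70% Ir-193.

62.70%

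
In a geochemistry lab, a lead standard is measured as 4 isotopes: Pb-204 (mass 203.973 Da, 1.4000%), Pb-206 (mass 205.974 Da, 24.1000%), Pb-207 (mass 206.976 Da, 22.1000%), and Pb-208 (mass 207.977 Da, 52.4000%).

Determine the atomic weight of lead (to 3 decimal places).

Weight each isotope mass by its fractional abundance: 0.014000 × 203.973 + 0.241000 × 205.974 + 0.221000 × 206.976 + 0.524000 × 207.977
= 2.8556 + 49.6397 + 45.7417 + 108.9799 = 207.2169 Da

207.217 Da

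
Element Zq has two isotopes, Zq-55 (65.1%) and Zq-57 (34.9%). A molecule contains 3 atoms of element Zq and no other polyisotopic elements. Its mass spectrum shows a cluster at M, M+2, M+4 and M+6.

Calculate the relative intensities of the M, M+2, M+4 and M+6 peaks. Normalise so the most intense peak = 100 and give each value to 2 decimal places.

62.18 : 100.00 : 53.61 : 9.58

Expanding (0.651 + 0.349)^3:
P(M) = 0.651^3 = 0.275894
P(M+2) = 3 × 0.651^2 × 0.349^1 = 0.443720
P(M+4) = 3 × 0.651^1 × 0.349^2 = 0.237877
P(M+6) = 0.349^3 = 0.042509
The M+2 peak is largest (0.443720); scaling to 100 gives 62.18 : 100.00 : 53.61 : 9.58.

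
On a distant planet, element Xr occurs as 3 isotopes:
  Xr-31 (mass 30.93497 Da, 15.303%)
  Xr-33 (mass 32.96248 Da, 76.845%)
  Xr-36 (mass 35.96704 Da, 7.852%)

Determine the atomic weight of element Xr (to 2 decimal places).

The abundance-weighted mean is 0.15303 × 30.93497 + 0.76845 × 32.96248 + 0.07852 × 35.96704
= 4.733978 + 25.330018 + 2.824132 = 32.888128 Da

32.89 Da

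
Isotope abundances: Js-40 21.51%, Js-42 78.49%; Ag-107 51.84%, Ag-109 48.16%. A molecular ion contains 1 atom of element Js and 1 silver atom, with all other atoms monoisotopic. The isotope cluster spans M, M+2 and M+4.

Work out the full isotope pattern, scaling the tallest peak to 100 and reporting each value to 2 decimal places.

21.84 : 100.00 : 74.05

Element Js pattern (n=1): 0.2151 : 0.7849
Silver pattern (n=1): 0.5184 : 0.4816
Convolve the two distributions (both contribute in 2-u steps):
  M: 0.2151×0.5184 = 0.111508
  M+2: 0.2151×0.4816 + 0.7849×0.5184 = 0.510484
  M+4: 0.7849×0.4816 = 0.378008
Scale to base peak (0.510484) = 100: 21.84 : 100.00 : 74.05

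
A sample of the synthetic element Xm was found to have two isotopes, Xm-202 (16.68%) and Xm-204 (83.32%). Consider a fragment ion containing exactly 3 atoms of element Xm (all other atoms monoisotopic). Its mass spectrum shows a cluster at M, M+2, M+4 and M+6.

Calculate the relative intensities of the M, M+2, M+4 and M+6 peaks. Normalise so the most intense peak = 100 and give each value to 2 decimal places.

0.80 : 12.02 : 60.06 : 100.00

The 3 Xm atoms are independent, so intensities follow the terms of (0.1668 + 0.8332)^3.
P(M) = 0.1668^3 = 0.004641
P(M+2) = 3 × 0.1668^2 × 0.8332^1 = 0.069544
P(M+4) = 3 × 0.1668^1 × 0.8332^2 = 0.347389
P(M+6) = 0.8332^3 = 0.578426
The M+6 peak is largest (0.578426); scaling to 100 gives 0.80 : 12.02 : 60.06 : 100.00.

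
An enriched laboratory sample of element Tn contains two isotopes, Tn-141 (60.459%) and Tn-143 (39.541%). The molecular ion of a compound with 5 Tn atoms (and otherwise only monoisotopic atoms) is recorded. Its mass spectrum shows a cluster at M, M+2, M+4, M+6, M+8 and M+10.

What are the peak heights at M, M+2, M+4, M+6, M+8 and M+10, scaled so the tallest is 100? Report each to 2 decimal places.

23.38 : 76.45 : 100.00 : 65.40 : 21.39 : 2.80

Expanding (0.60459 + 0.39541)^5:
P(M) = 0.60459^5 = 0.080780
P(M+2) = 5 × 0.60459^4 × 0.39541^1 = 0.264157
P(M+4) = 10 × 0.60459^3 × 0.39541^2 = 0.345524
P(M+6) = 10 × 0.60459^2 × 0.39541^3 = 0.225977
P(M+8) = 5 × 0.60459^1 × 0.39541^4 = 0.073896
P(M+10) = 0.39541^5 = 0.009666
The M+4 peak is largest (0.345524); scaling to 100 gives 23.38 : 76.45 : 100.00 : 65.40 : 21.39 : 2.80.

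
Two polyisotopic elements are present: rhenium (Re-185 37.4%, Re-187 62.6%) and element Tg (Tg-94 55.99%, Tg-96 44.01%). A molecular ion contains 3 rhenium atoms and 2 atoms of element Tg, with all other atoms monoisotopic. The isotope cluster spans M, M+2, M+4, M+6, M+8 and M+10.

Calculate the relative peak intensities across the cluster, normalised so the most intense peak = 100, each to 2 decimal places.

Rhenium pattern (n=3): 0.05231362 : 0.26268713 : 0.43968487 : 0.24531438
Element Tg pattern (n=2): 0.31348801 : 0.49282398 : 0.19368801
Convolve the two distributions (both contribute in 2-u steps):
  M: 0.05231362×0.31348801 = 0.016400
  M+2: 0.05231362×0.49282398 + 0.26268713×0.31348801 = 0.108131
  M+4: 0.05231362×0.19368801 + 0.26268713×0.49282398 + 0.43968487×0.31348801 = 0.277427
  M+6: 0.26268713×0.19368801 + 0.43968487×0.49282398 + 0.24531438×0.31348801 = 0.344470
  M+8: 0.43968487×0.19368801 + 0.24531438×0.49282398 = 0.206058
  M+10: 0.24531438×0.19368801 = 0.047514
Scale to base peak (0.344470) = 100: 4.76 : 31.39 : 80.54 : 100.00 : 59.82 : 13.79

4.76 : 31.39 : 80.54 : 100.00 : 59.82 : 13.79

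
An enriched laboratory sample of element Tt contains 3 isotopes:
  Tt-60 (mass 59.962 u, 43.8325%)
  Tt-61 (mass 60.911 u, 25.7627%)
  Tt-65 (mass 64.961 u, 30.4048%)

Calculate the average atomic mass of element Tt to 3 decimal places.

61.726 u

Ar = Σ fᵢ·mᵢ = 0.438325 × 59.962 + 0.257627 × 60.911 + 0.304048 × 64.961
= 26.2828 + 15.6923 + 19.7513 = 61.7264 u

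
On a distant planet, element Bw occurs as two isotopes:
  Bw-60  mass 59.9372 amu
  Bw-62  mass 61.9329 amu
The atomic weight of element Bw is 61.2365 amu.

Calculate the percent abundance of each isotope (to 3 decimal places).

Writing the weighted mean with unknown fraction x of Bw-60:
59.9372·x + 61.9329·(1 − x) = 61.2365
(59.9372 − 61.9329)·x = 61.2365 − 61.9329
x = -0.6964 / -1.9957 = 0.34895 → 34.895% Bw-60, 65.105% Bw-62.

Bw-60: 34.895%, Bw-62: 65.105%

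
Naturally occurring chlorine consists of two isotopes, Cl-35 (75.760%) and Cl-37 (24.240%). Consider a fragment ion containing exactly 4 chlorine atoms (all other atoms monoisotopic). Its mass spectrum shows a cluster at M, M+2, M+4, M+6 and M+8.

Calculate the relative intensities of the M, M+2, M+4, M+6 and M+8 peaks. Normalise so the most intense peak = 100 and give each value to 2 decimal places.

Expanding (0.75760 + 0.24240)^4:
P(M) = 0.75760^4 = 0.329428
P(M+2) = 4 × 0.75760^3 × 0.24240^1 = 0.421612
P(M+4) = 6 × 0.75760^2 × 0.24240^2 = 0.202347
P(M+6) = 4 × 0.75760^1 × 0.24240^3 = 0.043162
P(M+8) = 0.24240^4 = 0.003452
The M+2 peak is largest (0.421612); scaling to 100 gives 78.14 : 100.00 : 47.99 : 10.24 : 0.82.

78.14 : 100.00 : 47.99 : 10.24 : 0.82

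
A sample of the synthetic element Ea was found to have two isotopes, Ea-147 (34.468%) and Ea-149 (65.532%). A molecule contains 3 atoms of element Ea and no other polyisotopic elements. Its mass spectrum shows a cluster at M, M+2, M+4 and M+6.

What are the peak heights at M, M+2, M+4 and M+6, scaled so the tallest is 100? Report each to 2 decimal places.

The 3 Ea atoms are independent, so intensities follow the terms of (0.34468 + 0.65532)^3.
P(M) = 0.34468^3 = 0.040949
P(M+2) = 3 × 0.34468^2 × 0.65532^1 = 0.233565
P(M+4) = 3 × 0.34468^1 × 0.65532^2 = 0.444063
P(M+6) = 0.65532^3 = 0.281423
The M+4 peak is largest (0.444063); scaling to 100 gives 9.22 : 52.60 : 100.00 : 63.37.

9.22 : 52.60 : 100.00 : 63.37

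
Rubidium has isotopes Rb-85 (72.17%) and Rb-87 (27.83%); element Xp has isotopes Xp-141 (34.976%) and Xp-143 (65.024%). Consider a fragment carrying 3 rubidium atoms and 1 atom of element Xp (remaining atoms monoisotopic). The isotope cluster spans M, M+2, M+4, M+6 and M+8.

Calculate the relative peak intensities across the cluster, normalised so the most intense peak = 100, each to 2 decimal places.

Rubidium pattern (n=3): 0.37589809 : 0.43485841 : 0.16768892 : 0.02155458
Element Xp pattern (n=1): 0.34976 : 0.65024
Convolve the two distributions (both contribute in 2-u steps):
  M: 0.37589809×0.34976 = 0.131474
  M+2: 0.37589809×0.65024 + 0.43485841×0.34976 = 0.396520
  M+4: 0.43485841×0.65024 + 0.16768892×0.34976 = 0.341413
  M+6: 0.16768892×0.65024 + 0.02155458×0.34976 = 0.116577
  M+8: 0.02155458×0.65024 = 0.014016
Scale to base peak (0.396520) = 100: 33.16 : 100.00 : 86.10 : 29.40 : 3.53

33.16 : 100.00 : 86.10 : 29.40 : 3.53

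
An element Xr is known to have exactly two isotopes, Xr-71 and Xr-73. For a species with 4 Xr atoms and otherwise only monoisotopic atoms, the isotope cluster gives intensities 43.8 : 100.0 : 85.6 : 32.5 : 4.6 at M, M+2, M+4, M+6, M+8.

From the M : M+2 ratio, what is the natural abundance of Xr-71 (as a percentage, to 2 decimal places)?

Write p for the Xr-71 fraction. I(M+2)/I(M) = [C(4,1)·p^3·(1−p)] / p^4 = 4·(1−p)/p = 100.0/43.8 = 2.2831
(1−p)/p = 2.2831/4 = 0.5708  ⇒  p = 1/(1 + 0.5708) = 0.6366
Xr-71: 63.66%, Xr-73: 36.34%.

63.66%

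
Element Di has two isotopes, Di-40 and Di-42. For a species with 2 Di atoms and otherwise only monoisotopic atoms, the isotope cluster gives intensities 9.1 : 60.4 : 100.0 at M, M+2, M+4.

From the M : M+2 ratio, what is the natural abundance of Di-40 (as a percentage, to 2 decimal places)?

23.16%

Write p for the Di-40 fraction. I(M+2)/I(M) = [C(2,1)·p^1·(1−p)] / p^2 = 2·(1−p)/p = 60.4/9.1 = 6.6374
(1−p)/p = 6.6374/2 = 3.3187  ⇒  p = 1/(1 + 3.3187) = 0.2316
Di-40: 23.16%, Di-42: 76.84%.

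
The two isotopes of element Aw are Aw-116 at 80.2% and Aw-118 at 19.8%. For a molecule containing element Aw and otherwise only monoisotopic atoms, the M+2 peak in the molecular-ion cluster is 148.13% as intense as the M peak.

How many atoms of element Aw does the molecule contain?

6

With n Aw atoms, P(M+2)/P(M) = C(n,1)·p^(n−1)q / p^n = n·q/p = n · 0.198/0.802.
n = 1.4813 × 0.802/0.198 = 6.00 ≈ 6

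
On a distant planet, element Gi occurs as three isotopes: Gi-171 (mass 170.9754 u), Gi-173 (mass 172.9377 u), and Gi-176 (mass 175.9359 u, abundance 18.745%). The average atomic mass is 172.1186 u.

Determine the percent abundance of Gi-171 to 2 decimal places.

70.38%

The remaining 81.255% is split between Gi-171 (fraction x) and Gi-173 (fraction 0.81255 − x).
Substituting: 170.9754x + 172.9377(0.81255 − x) = 139.139415545
(170.9754 − 172.9377)x = -1.38111259  ⇒  x = 0.70382, y = 0.10873
Gi-171: 70.38%, Gi-173: 10.87%.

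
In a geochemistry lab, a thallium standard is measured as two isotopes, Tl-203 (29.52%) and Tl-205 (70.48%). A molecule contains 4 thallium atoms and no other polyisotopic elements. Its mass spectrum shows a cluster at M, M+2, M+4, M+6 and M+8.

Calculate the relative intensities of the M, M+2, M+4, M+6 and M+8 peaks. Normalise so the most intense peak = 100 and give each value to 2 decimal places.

The 4 Tl atoms are independent, so intensities follow the terms of (0.2952 + 0.7048)^4.
P(M) = 0.2952^4 = 0.007594
P(M+2) = 4 × 0.2952^3 × 0.7048^1 = 0.072523
P(M+4) = 6 × 0.2952^2 × 0.7048^2 = 0.259726
P(M+6) = 4 × 0.2952^1 × 0.7048^3 = 0.413403
P(M+8) = 0.7048^4 = 0.246754
The M+6 peak is largest (0.413403); scaling to 100 gives 1.84 : 17.54 : 62.83 : 100.00 : 59.69.

1.84 : 17.54 : 62.83 : 100.00 : 59.69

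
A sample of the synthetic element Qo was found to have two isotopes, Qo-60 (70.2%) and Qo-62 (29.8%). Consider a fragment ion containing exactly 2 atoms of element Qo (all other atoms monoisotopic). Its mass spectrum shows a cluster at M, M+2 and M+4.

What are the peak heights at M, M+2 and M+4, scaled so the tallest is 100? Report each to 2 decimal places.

The 2 Qo atoms are independent, so intensities follow the terms of (0.702 + 0.298)^2.
P(M) = 0.702^2 = 0.492804
P(M+2) = 2 × 0.702^1 × 0.298^1 = 0.418392
P(M+4) = 0.298^2 = 0.088804
The M peak is largest (0.492804); scaling to 100 gives 100.00 : 84.90 : 18.02.

100.00 : 84.90 : 18.02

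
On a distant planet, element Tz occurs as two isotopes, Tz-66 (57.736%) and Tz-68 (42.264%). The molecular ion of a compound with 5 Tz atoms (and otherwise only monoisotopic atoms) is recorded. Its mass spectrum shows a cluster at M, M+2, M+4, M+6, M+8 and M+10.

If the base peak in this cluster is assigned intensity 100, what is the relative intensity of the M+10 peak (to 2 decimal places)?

3.92

Binomial terms of (0.57736 + 0.42264)^5: M 0.0642, M+2 0.2348, M+4 0.3438, M+6 0.2517, M+8 0.0921, M+10 0.0135 → M+4 is the base peak.
P(M+4) = C(5,2) × 0.57736^3 × 0.42264^2 = 10 × 0.19245982 × 0.17862457 = 0.343781 (base)
P(M+10) = C(5,5) × 0.57736^0 × 0.42264^5 = 1 × 1.0000 × 0.01348506 = 0.013485
Relative intensity = 0.013485 / 0.343781 × 100 = 3.92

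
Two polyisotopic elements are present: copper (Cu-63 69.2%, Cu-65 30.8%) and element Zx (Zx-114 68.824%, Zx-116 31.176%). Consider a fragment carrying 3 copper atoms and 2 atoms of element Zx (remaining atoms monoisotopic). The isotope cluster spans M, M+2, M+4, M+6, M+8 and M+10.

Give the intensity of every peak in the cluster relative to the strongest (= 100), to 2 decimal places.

44.62 : 100.00 : 89.65 : 40.18 : 9.01 : 0.81

Copper pattern (n=3): 0.33137389 : 0.44247034 : 0.19693766 : 0.02921811
Element Zx pattern (n=2): 0.4736743 : 0.4291314 : 0.0971943
Convolve the two distributions (both contribute in 2-u steps):
  M: 0.33137389×0.4736743 = 0.156963
  M+2: 0.33137389×0.4291314 + 0.44247034×0.4736743 = 0.351790
  M+4: 0.33137389×0.0971943 + 0.44247034×0.4291314 + 0.19693766×0.4736743 = 0.315370
  M+6: 0.44247034×0.0971943 + 0.19693766×0.4291314 + 0.02921811×0.4736743 = 0.141358
  M+8: 0.19693766×0.0971943 + 0.02921811×0.4291314 = 0.031680
  M+10: 0.02921811×0.0971943 = 0.002840
Scale to base peak (0.351790) = 100: 44.62 : 100.00 : 89.65 : 40.18 : 9.01 : 0.81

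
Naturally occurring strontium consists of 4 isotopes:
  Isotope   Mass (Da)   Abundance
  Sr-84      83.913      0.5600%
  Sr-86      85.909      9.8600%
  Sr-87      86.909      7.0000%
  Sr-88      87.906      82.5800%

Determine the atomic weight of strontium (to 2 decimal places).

Weight each isotope mass by its fractional abundance: 0.005600 × 83.913 + 0.098600 × 85.909 + 0.070000 × 86.909 + 0.825800 × 87.906
= 0.4699 + 8.4706 + 6.0836 + 72.5928 = 87.6169 Da

87.62 Da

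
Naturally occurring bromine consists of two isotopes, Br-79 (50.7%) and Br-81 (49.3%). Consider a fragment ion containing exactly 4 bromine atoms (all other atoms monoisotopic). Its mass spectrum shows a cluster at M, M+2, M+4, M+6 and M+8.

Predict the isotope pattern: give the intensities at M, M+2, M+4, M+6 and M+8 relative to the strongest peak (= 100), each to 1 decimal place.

Expanding (0.507 + 0.493)^4:
P(M) = 0.507^4 = 0.066074
P(M+2) = 4 × 0.507^3 × 0.493^1 = 0.256999
P(M+4) = 6 × 0.507^2 × 0.493^2 = 0.374853
P(M+6) = 4 × 0.507^1 × 0.493^3 = 0.243001
P(M+8) = 0.493^4 = 0.059073
The M+4 peak is largest (0.374853); scaling to 100 gives 17.6 : 68.6 : 100.0 : 64.8 : 15.8.

17.6 : 68.6 : 100.0 : 64.8 : 15.8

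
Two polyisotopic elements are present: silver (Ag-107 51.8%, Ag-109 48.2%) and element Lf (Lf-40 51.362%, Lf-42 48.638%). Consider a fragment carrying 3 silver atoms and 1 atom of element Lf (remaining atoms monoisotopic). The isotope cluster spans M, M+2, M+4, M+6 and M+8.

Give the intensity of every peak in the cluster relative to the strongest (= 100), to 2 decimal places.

19.08 : 71.33 : 100.00 : 62.31 : 14.56

Silver pattern (n=3): 0.13899183 : 0.3879965 : 0.3610315 : 0.11198017
Element Lf pattern (n=1): 0.51362 : 0.48638
Convolve the two distributions (both contribute in 2-u steps):
  M: 0.13899183×0.51362 = 0.071389
  M+2: 0.13899183×0.48638 + 0.3879965×0.51362 = 0.266886
  M+4: 0.3879965×0.48638 + 0.3610315×0.51362 = 0.374147
  M+6: 0.3610315×0.48638 + 0.11198017×0.51362 = 0.233114
  M+8: 0.11198017×0.48638 = 0.054465
Scale to base peak (0.374147) = 100: 19.08 : 71.33 : 100.00 : 62.31 : 14.56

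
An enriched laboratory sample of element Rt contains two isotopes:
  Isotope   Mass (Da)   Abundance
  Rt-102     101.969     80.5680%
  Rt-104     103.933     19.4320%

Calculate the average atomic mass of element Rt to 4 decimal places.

Weight each isotope mass by its fractional abundance: 0.805680 × 101.969 + 0.194320 × 103.933
= 82.15438 + 20.19626 = 102.35064 Da

102.3506 Da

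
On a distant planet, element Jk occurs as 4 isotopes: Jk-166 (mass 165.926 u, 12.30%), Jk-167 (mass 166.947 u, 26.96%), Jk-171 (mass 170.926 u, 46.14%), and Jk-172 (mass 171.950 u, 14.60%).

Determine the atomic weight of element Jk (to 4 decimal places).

169.3878 u

Weight each isotope mass by its fractional abundance: 0.1230 × 165.926 + 0.2696 × 166.947 + 0.4614 × 170.926 + 0.1460 × 171.950
= 20.40890 + 45.00891 + 78.86526 + 25.10470 = 169.38777 u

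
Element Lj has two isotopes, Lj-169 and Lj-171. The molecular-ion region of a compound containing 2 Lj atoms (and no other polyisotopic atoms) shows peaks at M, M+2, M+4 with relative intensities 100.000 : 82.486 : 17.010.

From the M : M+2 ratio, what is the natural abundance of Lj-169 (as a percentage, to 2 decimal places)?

Write p for the Lj-169 fraction. I(M+2)/I(M) = [C(2,1)·p^1·(1−p)] / p^2 = 2·(1−p)/p = 82.486/100.000 = 0.8249
(1−p)/p = 0.8249/2 = 0.4124  ⇒  p = 1/(1 + 0.4124) = 0.7080
Lj-169: 70.80%, Lj-171: 29.20%.

70.80%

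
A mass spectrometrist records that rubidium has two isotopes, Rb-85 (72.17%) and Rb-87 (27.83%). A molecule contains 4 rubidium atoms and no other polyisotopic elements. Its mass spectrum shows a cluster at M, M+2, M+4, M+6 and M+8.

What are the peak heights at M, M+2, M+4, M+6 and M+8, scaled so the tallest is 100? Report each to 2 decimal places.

Each Rb atom is independently Rb-85 (p = 0.7217) or Rb-87 (q = 0.2783); the cluster is the binomial expansion (p + q)^4.
P(M) = 0.7217^4 = 0.271286
P(M+2) = 4 × 0.7217^3 × 0.2783^1 = 0.418450
P(M+4) = 6 × 0.7217^2 × 0.2783^2 = 0.242042
P(M+6) = 4 × 0.7217^1 × 0.2783^3 = 0.062224
P(M+8) = 0.2783^4 = 0.005999
The M+2 peak is largest (0.418450); scaling to 100 gives 64.83 : 100.00 : 57.84 : 14.87 : 1.43.

64.83 : 100.00 : 57.84 : 14.87 : 1.43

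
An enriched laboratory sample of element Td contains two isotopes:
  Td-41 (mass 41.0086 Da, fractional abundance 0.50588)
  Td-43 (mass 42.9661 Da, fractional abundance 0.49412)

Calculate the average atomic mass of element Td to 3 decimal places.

41.976 Da

Weight each isotope mass by its fractional abundance: 0.50588 × 41.0086 + 0.49412 × 42.9661
= 20.74543 + 21.23041 = 41.97584 Da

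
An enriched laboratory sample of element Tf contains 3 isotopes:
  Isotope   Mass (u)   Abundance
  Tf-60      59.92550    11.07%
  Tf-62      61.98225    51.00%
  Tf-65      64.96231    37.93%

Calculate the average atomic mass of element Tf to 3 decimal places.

Average mass = Σ (abundance × isotope mass) = 0.1107 × 59.92550 + 0.5100 × 61.98225 + 0.3793 × 64.96231
= 6.633753 + 31.610948 + 24.640204 = 62.884905 u

62.885 u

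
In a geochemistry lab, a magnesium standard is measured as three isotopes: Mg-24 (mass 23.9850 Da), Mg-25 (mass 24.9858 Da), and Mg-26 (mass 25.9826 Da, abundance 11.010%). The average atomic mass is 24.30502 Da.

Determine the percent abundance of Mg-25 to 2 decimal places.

10.00%

The remaining 88.990% is split between Mg-24 (fraction x) and Mg-25 (fraction 0.88990 − x).
Substituting: 23.9850x + 24.9858(0.88990 − x) = 21.44433574
(23.9850 − 24.9858)x = -0.79052768  ⇒  x = 0.78990, y = 0.10000
Mg-24: 78.99%, Mg-25: 10.00%.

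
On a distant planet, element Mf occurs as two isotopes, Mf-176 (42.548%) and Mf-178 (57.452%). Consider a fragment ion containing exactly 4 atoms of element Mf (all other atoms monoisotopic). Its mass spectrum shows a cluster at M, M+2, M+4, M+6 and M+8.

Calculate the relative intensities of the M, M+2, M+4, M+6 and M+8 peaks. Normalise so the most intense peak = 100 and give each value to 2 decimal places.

9.14 : 49.37 : 100.00 : 90.02 : 30.39

The 4 Mf atoms are independent, so intensities follow the terms of (0.42548 + 0.57452)^4.
P(M) = 0.42548^4 = 0.032773
P(M+2) = 4 × 0.42548^3 × 0.57452^1 = 0.177012
P(M+4) = 6 × 0.42548^2 × 0.57452^2 = 0.358525
P(M+6) = 4 × 0.42548^1 × 0.57452^3 = 0.322741
P(M+8) = 0.57452^4 = 0.108948
The M+4 peak is largest (0.358525); scaling to 100 gives 9.14 : 49.37 : 100.00 : 90.02 : 30.39.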